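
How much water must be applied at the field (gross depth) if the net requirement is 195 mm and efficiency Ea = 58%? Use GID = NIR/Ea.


Ea = 58% = 0.58
GID = NIR / Ea = 195 / 0.58 = 336.2069 mm

336.2069 mm


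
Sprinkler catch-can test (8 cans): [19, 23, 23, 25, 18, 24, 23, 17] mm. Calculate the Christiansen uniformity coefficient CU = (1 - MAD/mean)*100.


mean = 21.500000 mm
MAD = 2.625000 mm
CU = (1 - 2.625000/21.500000)*100

87.7907 %


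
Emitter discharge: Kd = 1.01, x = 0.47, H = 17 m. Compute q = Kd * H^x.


q = Kd * H^x = 1.01 * 17^0.47 = 1.01 * 3.787137

3.8250 L/h


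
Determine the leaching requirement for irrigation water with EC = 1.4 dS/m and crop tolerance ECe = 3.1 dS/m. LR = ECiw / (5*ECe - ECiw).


LR = ECiw / (5*ECe - ECiw)
LR = 1.4 / (5*3.1 - 1.4)
LR = 1.4 / 14.1000

0.0993


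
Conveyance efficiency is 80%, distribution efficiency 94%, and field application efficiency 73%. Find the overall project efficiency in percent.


Ec = 0.8, Eb = 0.94, Ea = 0.73
E = 0.8 * 0.94 * 0.73 * 100 = 54.8960%

54.8960 %


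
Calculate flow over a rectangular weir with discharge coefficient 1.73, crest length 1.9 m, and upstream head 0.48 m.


Q = C * L * H^(3/2) = 1.73 * 1.9 * 0.48^1.5 = 1.73 * 1.9 * 0.332554

1.0931 m^3/s


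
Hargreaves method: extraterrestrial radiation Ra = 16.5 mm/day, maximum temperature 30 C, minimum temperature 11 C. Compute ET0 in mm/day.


Tmean = (Tmax + Tmin)/2 = (30 + 11)/2 = 20.5
ET0 = 0.0023 * 16.5 * (20.5 + 17.8) * sqrt(30 - 11)
ET0 = 0.0023 * 16.5 * 38.3 * 4.358899

6.3356 mm/day


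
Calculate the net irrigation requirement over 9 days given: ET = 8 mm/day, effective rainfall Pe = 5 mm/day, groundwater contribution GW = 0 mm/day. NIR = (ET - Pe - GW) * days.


Daily deficit = ET - Pe - GW = 8 - 5 - 0 = 3 mm/day
NIR = 3 * 9 = 27 mm

27.0000 mm


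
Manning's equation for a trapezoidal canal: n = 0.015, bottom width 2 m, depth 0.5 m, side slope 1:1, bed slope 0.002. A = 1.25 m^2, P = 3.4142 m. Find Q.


R = A/P = 1.25/3.4142 = 0.366118
Q = (1/0.015) * 1.25 * 0.366118^(2/3) * 0.002^0.5

1.9073 m^3/s


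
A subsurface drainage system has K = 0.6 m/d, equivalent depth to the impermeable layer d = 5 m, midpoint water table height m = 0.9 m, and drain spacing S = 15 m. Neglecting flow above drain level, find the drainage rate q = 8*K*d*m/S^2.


q = 8*K*d*m/S^2
q = 8*0.6*5*0.9/15^2
q = 21.6000 / 225

0.0960 m/d


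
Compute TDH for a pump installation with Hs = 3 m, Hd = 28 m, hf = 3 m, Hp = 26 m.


TDH = Hs + Hd + hf + Hp = 3 + 28 + 3 + 26 = 60

60 m


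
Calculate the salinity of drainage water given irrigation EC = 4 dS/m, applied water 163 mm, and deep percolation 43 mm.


EC_dw = EC_iw * D_iw / D_dw
EC_dw = 4 * 163 / 43
EC_dw = 652 / 43

15.1628 dS/m


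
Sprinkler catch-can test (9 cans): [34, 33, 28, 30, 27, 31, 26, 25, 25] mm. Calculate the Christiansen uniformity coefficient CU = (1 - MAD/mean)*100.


mean = 28.777778 mm
MAD = 2.864198 mm
CU = (1 - 2.864198/28.777778)*100

90.0472 %


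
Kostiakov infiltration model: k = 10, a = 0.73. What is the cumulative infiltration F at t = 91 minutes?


F = k * t^a = 10 * 91^0.73
F = 10 * 26.921560

269.2156 mm


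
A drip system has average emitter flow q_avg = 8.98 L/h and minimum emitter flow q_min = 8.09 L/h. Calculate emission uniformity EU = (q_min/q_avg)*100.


EU = (q_min/q_avg)*100 = (8.09/8.98)*100 = 90.0891%

90.0891 %


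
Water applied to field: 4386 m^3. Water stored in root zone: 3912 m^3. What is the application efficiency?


Ea = V_root / V_field * 100 = 3912 / 4386 * 100 = 89.1929%

89.1929 %


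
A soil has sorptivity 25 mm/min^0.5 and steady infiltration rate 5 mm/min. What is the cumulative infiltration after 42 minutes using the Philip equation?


F = S*sqrt(t) + A*t
F = 25*sqrt(42) + 5*42
F = 25*6.480741 + 210

372.0185 mm


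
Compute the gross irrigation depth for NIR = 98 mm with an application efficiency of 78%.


Ea = 78% = 0.78
GID = NIR / Ea = 98 / 0.78 = 125.6410 mm

125.6410 mm


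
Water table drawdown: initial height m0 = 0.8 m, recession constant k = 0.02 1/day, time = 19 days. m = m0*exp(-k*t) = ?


m = m0 * exp(-k*t)
m = 0.8 * exp(-0.02 * 19)
m = 0.8 * exp(-0.3800)

0.5471 m


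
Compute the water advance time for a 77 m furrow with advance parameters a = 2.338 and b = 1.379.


t = (L/a)^(1/b)
t = (77/2.338)^(1/1.379)
t = 32.934132^(1/1.379)

12.6050 min


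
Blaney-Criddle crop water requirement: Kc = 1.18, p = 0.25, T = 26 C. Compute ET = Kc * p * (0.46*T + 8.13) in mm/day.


ET = Kc * p * (0.46*T + 8.13)
ET = 1.18 * 0.25 * (0.46*26 + 8.13)
ET = 1.18 * 0.25 * 20.0900

5.9266 mm/day


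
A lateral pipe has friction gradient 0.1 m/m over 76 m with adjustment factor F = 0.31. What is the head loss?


hf = J * L * F = 0.1 * 76 * 0.31 = 2.3560 m

2.3560 m


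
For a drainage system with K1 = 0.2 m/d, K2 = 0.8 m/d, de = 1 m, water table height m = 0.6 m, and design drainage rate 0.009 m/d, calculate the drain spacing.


S^2 = 8*K2*de*m/q + 4*K1*m^2/q
S^2 = 8*0.8*1*0.6/0.009 + 4*0.2*0.6^2/0.009
S = sqrt(458.6667)

21.4165 m


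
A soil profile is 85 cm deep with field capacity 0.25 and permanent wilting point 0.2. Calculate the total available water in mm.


AWC = (FC - PWP) * d * 10
AWC = (0.25 - 0.2) * 85 * 10
AWC = 0.0500 * 85 * 10

42.5000 mm


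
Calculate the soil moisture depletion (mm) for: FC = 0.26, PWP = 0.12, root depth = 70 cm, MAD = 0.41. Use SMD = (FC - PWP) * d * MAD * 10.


SMD = (FC - PWP) * d * MAD * 10
SMD = (0.26 - 0.12) * 70 * 0.41 * 10
SMD = 0.1400 * 70 * 0.41 * 10

40.1800 mm


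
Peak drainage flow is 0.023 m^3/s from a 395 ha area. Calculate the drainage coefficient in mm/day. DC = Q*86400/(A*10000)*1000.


DC = Q * 86400 / (A * 10000) * 1000
DC = 0.023 * 86400 / (395 * 10000) * 1000
DC = 1987200.0000 / 3950000

0.5031 mm/day


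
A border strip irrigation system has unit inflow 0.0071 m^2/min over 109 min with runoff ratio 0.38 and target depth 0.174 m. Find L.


L = q*t/((1+r)*Z)
L = 0.0071*109/((1+0.38)*0.174)
L = 0.7739/0.24012

3.2230 m


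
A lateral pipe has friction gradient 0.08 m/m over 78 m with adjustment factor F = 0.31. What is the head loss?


hf = J * L * F = 0.08 * 78 * 0.31 = 1.9344 m

1.9344 m


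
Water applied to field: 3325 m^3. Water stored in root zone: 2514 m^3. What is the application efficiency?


Ea = V_root / V_field * 100 = 2514 / 3325 * 100 = 75.6090%

75.6090 %


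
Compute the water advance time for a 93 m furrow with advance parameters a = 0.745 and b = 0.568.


t = (L/a)^(1/b)
t = (93/0.745)^(1/0.568)
t = 124.832215^(1/0.568)

4905.8694 min


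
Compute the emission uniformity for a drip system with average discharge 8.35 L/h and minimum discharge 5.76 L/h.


EU = (q_min/q_avg)*100 = (5.76/8.35)*100 = 68.9820%

68.9820 %


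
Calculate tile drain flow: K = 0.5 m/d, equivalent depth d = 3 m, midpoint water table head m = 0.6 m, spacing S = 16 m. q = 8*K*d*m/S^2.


q = 8*K*d*m/S^2
q = 8*0.5*3*0.6/16^2
q = 7.2000 / 256

0.0281 m/d


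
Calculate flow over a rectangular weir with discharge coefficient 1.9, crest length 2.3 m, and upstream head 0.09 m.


Q = C * L * H^(3/2) = 1.9 * 2.3 * 0.09^1.5 = 1.9 * 2.3 * 0.027000

0.1180 m^3/s


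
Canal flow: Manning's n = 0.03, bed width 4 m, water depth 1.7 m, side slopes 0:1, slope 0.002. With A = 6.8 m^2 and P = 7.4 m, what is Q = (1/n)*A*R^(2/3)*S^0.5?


R = A/P = 6.8/7.4 = 0.918919
Q = (1/0.03) * 6.8 * 0.918919^(2/3) * 0.002^0.5

9.5812 m^3/s


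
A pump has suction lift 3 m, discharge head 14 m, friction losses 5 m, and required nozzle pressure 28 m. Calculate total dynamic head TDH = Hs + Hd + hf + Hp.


TDH = Hs + Hd + hf + Hp = 3 + 14 + 5 + 28 = 50

50 m


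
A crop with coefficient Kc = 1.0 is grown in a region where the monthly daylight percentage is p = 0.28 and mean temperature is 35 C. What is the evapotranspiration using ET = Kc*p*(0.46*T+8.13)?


ET = Kc * p * (0.46*T + 8.13)
ET = 1.0 * 0.28 * (0.46*35 + 8.13)
ET = 1.0 * 0.28 * 24.2300

6.7844 mm/day


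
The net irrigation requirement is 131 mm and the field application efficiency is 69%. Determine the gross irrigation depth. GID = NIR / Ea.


Ea = 69% = 0.69
GID = NIR / Ea = 131 / 0.69 = 189.8551 mm

189.8551 mm


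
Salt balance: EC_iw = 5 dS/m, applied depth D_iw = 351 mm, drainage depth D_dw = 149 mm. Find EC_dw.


EC_dw = EC_iw * D_iw / D_dw
EC_dw = 5 * 351 / 149
EC_dw = 1755 / 149

11.7785 dS/m


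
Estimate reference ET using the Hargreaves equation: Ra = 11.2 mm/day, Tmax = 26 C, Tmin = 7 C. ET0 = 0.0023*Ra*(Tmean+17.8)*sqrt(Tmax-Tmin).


Tmean = (Tmax + Tmin)/2 = (26 + 7)/2 = 16.5
ET0 = 0.0023 * 11.2 * (16.5 + 17.8) * sqrt(26 - 7)
ET0 = 0.0023 * 11.2 * 34.3 * 4.358899

3.8514 mm/day


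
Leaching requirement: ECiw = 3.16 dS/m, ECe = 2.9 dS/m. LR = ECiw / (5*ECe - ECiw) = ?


LR = ECiw / (5*ECe - ECiw)
LR = 3.16 / (5*2.9 - 3.16)
LR = 3.16 / 11.3400

0.2787


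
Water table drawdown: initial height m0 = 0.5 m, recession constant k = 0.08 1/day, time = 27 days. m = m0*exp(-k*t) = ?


m = m0 * exp(-k*t)
m = 0.5 * exp(-0.08 * 27)
m = 0.5 * exp(-2.1600)

0.0577 m


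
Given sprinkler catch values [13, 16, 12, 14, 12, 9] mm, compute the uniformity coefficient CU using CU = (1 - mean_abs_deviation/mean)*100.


mean = 12.666667 mm
MAD = 1.666667 mm
CU = (1 - 1.666667/12.666667)*100

86.8421 %


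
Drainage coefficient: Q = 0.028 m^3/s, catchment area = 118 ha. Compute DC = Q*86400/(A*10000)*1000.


DC = Q * 86400 / (A * 10000) * 1000
DC = 0.028 * 86400 / (118 * 10000) * 1000
DC = 2419200.0000 / 1180000

2.0502 mm/day


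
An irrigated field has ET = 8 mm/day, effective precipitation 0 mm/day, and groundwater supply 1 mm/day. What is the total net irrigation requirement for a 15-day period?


Daily deficit = ET - Pe - GW = 8 - 0 - 1 = 7 mm/day
NIR = 7 * 15 = 105 mm

105.0000 mm


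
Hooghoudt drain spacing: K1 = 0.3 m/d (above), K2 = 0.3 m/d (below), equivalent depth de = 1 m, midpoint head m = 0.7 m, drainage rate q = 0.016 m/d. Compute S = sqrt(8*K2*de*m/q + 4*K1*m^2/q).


S^2 = 8*K2*de*m/q + 4*K1*m^2/q
S^2 = 8*0.3*1*0.7/0.016 + 4*0.3*0.7^2/0.016
S = sqrt(141.7500)

11.9059 m


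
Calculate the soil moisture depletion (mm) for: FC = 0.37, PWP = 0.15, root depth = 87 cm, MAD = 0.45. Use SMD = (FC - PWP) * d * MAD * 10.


SMD = (FC - PWP) * d * MAD * 10
SMD = (0.37 - 0.15) * 87 * 0.45 * 10
SMD = 0.2200 * 87 * 0.45 * 10

86.1300 mm


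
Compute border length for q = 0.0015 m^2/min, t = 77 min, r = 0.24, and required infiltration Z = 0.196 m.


L = q*t/((1+r)*Z)
L = 0.0015*77/((1+0.24)*0.196)
L = 0.1155/0.24304

0.4752 m


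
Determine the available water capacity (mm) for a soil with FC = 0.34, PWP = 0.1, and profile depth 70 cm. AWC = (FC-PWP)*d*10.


AWC = (FC - PWP) * d * 10
AWC = (0.34 - 0.1) * 70 * 10
AWC = 0.2400 * 70 * 10

168.0000 mm


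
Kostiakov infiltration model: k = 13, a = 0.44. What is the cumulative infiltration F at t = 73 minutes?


F = k * t^a = 13 * 73^0.44
F = 13 * 6.604836

85.8629 mm


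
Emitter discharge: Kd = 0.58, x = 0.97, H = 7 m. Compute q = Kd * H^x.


q = Kd * H^x = 0.58 * 7^0.97 = 0.58 * 6.603058

3.8298 L/h


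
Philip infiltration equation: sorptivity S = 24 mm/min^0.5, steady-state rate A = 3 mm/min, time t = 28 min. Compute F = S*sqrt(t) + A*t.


F = S*sqrt(t) + A*t
F = 24*sqrt(28) + 3*28
F = 24*5.291503 + 84

210.9961 mm


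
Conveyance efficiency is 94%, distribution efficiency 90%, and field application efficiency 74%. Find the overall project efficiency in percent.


Ec = 0.94, Eb = 0.9, Ea = 0.74
E = 0.94 * 0.9 * 0.74 * 100 = 62.6040%

62.6040 %


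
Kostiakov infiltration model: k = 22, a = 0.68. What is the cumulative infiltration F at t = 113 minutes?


F = k * t^a = 22 * 113^0.68
F = 22 * 24.893923

547.6663 mm


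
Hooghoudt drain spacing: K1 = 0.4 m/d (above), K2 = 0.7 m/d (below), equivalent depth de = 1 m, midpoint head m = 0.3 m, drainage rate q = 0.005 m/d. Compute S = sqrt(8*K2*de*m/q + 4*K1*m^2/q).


S^2 = 8*K2*de*m/q + 4*K1*m^2/q
S^2 = 8*0.7*1*0.3/0.005 + 4*0.4*0.3^2/0.005
S = sqrt(364.8000)

19.0997 m


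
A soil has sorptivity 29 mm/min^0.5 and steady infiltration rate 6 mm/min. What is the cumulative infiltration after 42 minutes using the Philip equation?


F = S*sqrt(t) + A*t
F = 29*sqrt(42) + 6*42
F = 29*6.480741 + 252

439.9415 mm


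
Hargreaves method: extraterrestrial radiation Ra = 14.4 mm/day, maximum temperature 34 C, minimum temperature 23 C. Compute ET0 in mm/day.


Tmean = (Tmax + Tmin)/2 = (34 + 23)/2 = 28.5
ET0 = 0.0023 * 14.4 * (28.5 + 17.8) * sqrt(34 - 23)
ET0 = 0.0023 * 14.4 * 46.3 * 3.316625

5.0859 mm/day


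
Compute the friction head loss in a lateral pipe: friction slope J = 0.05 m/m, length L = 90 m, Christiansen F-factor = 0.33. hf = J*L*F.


hf = J * L * F = 0.05 * 90 * 0.33 = 1.4850 m

1.4850 m


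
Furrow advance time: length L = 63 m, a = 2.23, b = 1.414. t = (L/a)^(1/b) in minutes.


t = (L/a)^(1/b)
t = (63/2.23)^(1/1.414)
t = 28.251121^(1/1.414)

10.6217 min


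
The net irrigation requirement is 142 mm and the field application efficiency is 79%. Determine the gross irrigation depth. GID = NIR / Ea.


Ea = 79% = 0.79
GID = NIR / Ea = 142 / 0.79 = 179.7468 mm

179.7468 mm


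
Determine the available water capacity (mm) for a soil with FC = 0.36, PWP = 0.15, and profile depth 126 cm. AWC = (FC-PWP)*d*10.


AWC = (FC - PWP) * d * 10
AWC = (0.36 - 0.15) * 126 * 10
AWC = 0.2100 * 126 * 10

264.6000 mm


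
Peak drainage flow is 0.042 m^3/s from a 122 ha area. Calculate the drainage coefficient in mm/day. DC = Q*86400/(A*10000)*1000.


DC = Q * 86400 / (A * 10000) * 1000
DC = 0.042 * 86400 / (122 * 10000) * 1000
DC = 3628800.0000 / 1220000

2.9744 mm/day


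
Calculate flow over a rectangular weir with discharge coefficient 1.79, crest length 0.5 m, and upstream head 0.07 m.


Q = C * L * H^(3/2) = 1.79 * 0.5 * 0.07^1.5 = 1.79 * 0.5 * 0.018520

0.0166 m^3/s


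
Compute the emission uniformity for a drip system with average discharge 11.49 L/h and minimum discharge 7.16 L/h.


EU = (q_min/q_avg)*100 = (7.16/11.49)*100 = 62.3151%

62.3151 %


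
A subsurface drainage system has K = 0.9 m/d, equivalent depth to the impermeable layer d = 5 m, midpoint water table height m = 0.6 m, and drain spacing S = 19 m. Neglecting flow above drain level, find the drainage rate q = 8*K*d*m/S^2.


q = 8*K*d*m/S^2
q = 8*0.9*5*0.6/19^2
q = 21.6000 / 361

0.0598 m/d


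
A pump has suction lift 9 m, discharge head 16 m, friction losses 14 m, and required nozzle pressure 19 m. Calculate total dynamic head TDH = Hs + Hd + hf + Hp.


TDH = Hs + Hd + hf + Hp = 9 + 16 + 14 + 19 = 58

58 m


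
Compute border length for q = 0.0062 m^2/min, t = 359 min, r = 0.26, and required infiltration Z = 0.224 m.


L = q*t/((1+r)*Z)
L = 0.0062*359/((1+0.26)*0.224)
L = 2.2258/0.28224

7.8862 m


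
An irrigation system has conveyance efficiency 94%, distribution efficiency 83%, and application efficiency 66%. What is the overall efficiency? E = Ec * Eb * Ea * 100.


Ec = 0.94, Eb = 0.83, Ea = 0.66
E = 0.94 * 0.83 * 0.66 * 100 = 51.4932%

51.4932 %


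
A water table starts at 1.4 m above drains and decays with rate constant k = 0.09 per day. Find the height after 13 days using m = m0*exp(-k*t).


m = m0 * exp(-k*t)
m = 1.4 * exp(-0.09 * 13)
m = 1.4 * exp(-1.1700)

0.4345 m


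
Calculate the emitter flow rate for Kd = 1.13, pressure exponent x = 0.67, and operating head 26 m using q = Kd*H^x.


q = Kd * H^x = 1.13 * 26^0.67 = 1.13 * 8.872217

10.0256 L/h


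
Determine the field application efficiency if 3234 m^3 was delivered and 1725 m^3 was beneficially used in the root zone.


Ea = V_root / V_field * 100 = 1725 / 3234 * 100 = 53.3395%

53.3395 %


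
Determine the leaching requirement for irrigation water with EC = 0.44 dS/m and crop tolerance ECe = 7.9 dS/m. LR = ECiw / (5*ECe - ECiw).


LR = ECiw / (5*ECe - ECiw)
LR = 0.44 / (5*7.9 - 0.44)
LR = 0.44 / 39.0600

0.0113


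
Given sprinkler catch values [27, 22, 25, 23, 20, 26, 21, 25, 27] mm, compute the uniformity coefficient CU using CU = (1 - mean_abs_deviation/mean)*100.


mean = 24.000000 mm
MAD = 2.222222 mm
CU = (1 - 2.222222/24.000000)*100

90.7407 %


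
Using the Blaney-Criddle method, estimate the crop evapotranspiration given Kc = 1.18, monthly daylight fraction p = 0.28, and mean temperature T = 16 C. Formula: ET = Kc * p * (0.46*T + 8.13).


ET = Kc * p * (0.46*T + 8.13)
ET = 1.18 * 0.28 * (0.46*16 + 8.13)
ET = 1.18 * 0.28 * 15.4900

5.1179 mm/day


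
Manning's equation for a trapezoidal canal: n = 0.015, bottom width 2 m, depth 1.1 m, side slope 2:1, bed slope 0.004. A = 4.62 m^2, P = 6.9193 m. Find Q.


R = A/P = 4.62/6.9193 = 0.667698
Q = (1/0.015) * 4.62 * 0.667698^(2/3) * 0.004^0.5

14.8811 m^3/s


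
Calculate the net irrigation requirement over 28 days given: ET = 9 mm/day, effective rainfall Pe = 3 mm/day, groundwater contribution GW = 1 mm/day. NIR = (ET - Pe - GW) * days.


Daily deficit = ET - Pe - GW = 9 - 3 - 1 = 5 mm/day
NIR = 5 * 28 = 140 mm

140.0000 mm


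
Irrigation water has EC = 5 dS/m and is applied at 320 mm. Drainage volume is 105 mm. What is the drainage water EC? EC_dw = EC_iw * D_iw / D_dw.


EC_dw = EC_iw * D_iw / D_dw
EC_dw = 5 * 320 / 105
EC_dw = 1600 / 105

15.2381 dS/m


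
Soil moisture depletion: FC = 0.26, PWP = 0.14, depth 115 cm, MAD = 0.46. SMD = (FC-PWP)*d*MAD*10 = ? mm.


SMD = (FC - PWP) * d * MAD * 10
SMD = (0.26 - 0.14) * 115 * 0.46 * 10
SMD = 0.1200 * 115 * 0.46 * 10

63.4800 mm


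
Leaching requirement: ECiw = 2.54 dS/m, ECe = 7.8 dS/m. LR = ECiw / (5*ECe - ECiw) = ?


LR = ECiw / (5*ECe - ECiw)
LR = 2.54 / (5*7.8 - 2.54)
LR = 2.54 / 36.4600

0.0697


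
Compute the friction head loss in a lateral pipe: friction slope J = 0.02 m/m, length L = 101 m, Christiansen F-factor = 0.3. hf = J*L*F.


hf = J * L * F = 0.02 * 101 * 0.3 = 0.6060 m

0.6060 m


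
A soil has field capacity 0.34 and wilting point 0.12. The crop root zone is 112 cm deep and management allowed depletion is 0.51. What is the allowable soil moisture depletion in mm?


SMD = (FC - PWP) * d * MAD * 10
SMD = (0.34 - 0.12) * 112 * 0.51 * 10
SMD = 0.2200 * 112 * 0.51 * 10

125.6640 mm


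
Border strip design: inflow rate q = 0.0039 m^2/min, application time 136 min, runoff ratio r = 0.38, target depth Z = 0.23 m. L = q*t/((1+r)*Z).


L = q*t/((1+r)*Z)
L = 0.0039*136/((1+0.38)*0.23)
L = 0.5304/0.3174

1.6711 m


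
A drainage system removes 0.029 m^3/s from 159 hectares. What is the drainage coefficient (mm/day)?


DC = Q * 86400 / (A * 10000) * 1000
DC = 0.029 * 86400 / (159 * 10000) * 1000
DC = 2505600.0000 / 1590000

1.5758 mm/day


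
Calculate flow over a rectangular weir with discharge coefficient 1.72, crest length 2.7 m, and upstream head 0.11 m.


Q = C * L * H^(3/2) = 1.72 * 2.7 * 0.11^1.5 = 1.72 * 2.7 * 0.036483

0.1694 m^3/s


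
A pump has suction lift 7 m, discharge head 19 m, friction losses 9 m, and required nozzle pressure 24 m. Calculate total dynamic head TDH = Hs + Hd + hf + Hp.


TDH = Hs + Hd + hf + Hp = 7 + 19 + 9 + 24 = 59

59 m


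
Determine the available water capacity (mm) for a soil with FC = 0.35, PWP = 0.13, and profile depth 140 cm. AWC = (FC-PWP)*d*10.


AWC = (FC - PWP) * d * 10
AWC = (0.35 - 0.13) * 140 * 10
AWC = 0.2200 * 140 * 10

308.0000 mm


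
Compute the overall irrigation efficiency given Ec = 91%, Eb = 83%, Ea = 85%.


Ec = 0.91, Eb = 0.83, Ea = 0.85
E = 0.91 * 0.83 * 0.85 * 100 = 64.2005%

64.2005 %


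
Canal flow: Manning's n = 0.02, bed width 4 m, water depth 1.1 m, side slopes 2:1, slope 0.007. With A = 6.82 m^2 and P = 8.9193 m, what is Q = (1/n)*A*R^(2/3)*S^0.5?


R = A/P = 6.82/8.9193 = 0.764634
Q = (1/0.02) * 6.82 * 0.764634^(2/3) * 0.007^0.5

23.8564 m^3/s


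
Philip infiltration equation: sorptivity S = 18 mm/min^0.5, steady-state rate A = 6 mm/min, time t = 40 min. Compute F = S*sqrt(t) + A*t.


F = S*sqrt(t) + A*t
F = 18*sqrt(40) + 6*40
F = 18*6.324555 + 240

353.8420 mm


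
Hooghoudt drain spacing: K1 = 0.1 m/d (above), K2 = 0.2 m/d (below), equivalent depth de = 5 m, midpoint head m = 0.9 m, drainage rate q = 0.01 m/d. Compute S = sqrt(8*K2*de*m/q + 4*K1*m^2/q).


S^2 = 8*K2*de*m/q + 4*K1*m^2/q
S^2 = 8*0.2*5*0.9/0.01 + 4*0.1*0.9^2/0.01
S = sqrt(752.4000)

27.4299 m


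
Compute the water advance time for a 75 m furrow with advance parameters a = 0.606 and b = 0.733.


t = (L/a)^(1/b)
t = (75/0.606)^(1/0.733)
t = 123.762376^(1/0.733)

715.8592 min


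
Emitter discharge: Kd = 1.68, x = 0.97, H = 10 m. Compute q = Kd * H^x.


q = Kd * H^x = 1.68 * 10^0.97 = 1.68 * 9.332543

15.6787 L/h


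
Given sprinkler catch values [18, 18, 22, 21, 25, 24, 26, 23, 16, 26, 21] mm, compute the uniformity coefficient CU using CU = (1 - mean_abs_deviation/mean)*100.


mean = 21.818182 mm
MAD = 2.743802 mm
CU = (1 - 2.743802/21.818182)*100

87.4242 %


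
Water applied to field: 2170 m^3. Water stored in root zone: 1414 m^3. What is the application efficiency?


Ea = V_root / V_field * 100 = 1414 / 2170 * 100 = 65.1613%

65.1613 %


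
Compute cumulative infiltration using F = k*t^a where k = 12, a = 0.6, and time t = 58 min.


F = k * t^a = 12 * 58^0.6
F = 12 * 11.430278

137.1633 mm


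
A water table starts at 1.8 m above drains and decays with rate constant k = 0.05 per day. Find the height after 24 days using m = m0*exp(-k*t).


m = m0 * exp(-k*t)
m = 1.8 * exp(-0.05 * 24)
m = 1.8 * exp(-1.2000)

0.5421 m


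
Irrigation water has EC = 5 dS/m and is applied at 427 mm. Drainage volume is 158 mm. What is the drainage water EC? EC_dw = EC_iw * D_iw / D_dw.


EC_dw = EC_iw * D_iw / D_dw
EC_dw = 5 * 427 / 158
EC_dw = 2135 / 158

13.5127 dS/m


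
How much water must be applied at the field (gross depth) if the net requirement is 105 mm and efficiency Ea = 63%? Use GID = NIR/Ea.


Ea = 63% = 0.63
GID = NIR / Ea = 105 / 0.63 = 166.6667 mm

166.6667 mm


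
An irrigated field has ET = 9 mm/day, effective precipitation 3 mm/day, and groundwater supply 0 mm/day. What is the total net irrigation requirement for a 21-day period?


Daily deficit = ET - Pe - GW = 9 - 3 - 0 = 6 mm/day
NIR = 6 * 21 = 126 mm

126.0000 mm


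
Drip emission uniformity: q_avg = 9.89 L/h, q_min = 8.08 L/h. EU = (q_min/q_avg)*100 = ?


EU = (q_min/q_avg)*100 = (8.08/9.89)*100 = 81.6987%

81.6987 %


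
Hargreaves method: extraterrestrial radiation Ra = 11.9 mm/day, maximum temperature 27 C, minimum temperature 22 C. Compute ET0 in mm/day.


Tmean = (Tmax + Tmin)/2 = (27 + 22)/2 = 24.5
ET0 = 0.0023 * 11.9 * (24.5 + 17.8) * sqrt(27 - 22)
ET0 = 0.0023 * 11.9 * 42.3 * 2.236068

2.5888 mm/day


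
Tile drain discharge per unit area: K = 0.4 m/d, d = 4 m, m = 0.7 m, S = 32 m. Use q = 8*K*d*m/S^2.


q = 8*K*d*m/S^2
q = 8*0.4*4*0.7/32^2
q = 8.9600 / 1024

0.0087 m/d


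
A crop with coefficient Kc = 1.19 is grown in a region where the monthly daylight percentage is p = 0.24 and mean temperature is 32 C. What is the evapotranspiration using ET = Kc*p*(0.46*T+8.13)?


ET = Kc * p * (0.46*T + 8.13)
ET = 1.19 * 0.24 * (0.46*32 + 8.13)
ET = 1.19 * 0.24 * 22.8500

6.5260 mm/day


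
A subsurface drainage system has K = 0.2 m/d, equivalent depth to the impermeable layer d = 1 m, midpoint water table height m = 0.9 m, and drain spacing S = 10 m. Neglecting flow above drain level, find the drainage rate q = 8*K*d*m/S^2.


q = 8*K*d*m/S^2
q = 8*0.2*1*0.9/10^2
q = 1.4400 / 100

0.0144 m/d


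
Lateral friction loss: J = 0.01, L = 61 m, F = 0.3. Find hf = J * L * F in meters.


hf = J * L * F = 0.01 * 61 * 0.3 = 0.1830 m

0.1830 m


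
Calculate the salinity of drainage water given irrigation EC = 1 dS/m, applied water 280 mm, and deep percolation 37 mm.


EC_dw = EC_iw * D_iw / D_dw
EC_dw = 1 * 280 / 37
EC_dw = 280 / 37

7.5676 dS/m


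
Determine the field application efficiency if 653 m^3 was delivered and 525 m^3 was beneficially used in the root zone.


Ea = V_root / V_field * 100 = 525 / 653 * 100 = 80.3982%

80.3982 %


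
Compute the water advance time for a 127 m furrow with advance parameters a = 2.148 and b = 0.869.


t = (L/a)^(1/b)
t = (127/2.148)^(1/0.869)
t = 59.124767^(1/0.869)

109.3604 min


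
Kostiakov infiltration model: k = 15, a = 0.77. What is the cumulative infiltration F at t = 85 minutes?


F = k * t^a = 15 * 85^0.77
F = 15 * 30.595149

458.9272 mm


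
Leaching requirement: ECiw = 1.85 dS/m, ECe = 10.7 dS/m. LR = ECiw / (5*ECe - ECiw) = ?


LR = ECiw / (5*ECe - ECiw)
LR = 1.85 / (5*10.7 - 1.85)
LR = 1.85 / 51.6500

0.0358


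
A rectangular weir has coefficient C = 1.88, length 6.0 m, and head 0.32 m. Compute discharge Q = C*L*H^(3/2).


Q = C * L * H^(3/2) = 1.88 * 6.0 * 0.32^1.5 = 1.88 * 6.0 * 0.181019

2.0419 m^3/s


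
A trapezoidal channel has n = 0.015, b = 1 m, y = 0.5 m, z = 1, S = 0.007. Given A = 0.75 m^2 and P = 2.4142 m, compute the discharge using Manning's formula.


R = A/P = 0.75/2.4142 = 0.310662
Q = (1/0.015) * 0.75 * 0.310662^(2/3) * 0.007^0.5

1.9189 m^3/s


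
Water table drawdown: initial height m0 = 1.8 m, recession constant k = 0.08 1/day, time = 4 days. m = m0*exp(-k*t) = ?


m = m0 * exp(-k*t)
m = 1.8 * exp(-0.08 * 4)
m = 1.8 * exp(-0.3200)

1.3071 m


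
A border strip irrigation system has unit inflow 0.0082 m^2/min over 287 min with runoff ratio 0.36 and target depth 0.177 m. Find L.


L = q*t/((1+r)*Z)
L = 0.0082*287/((1+0.36)*0.177)
L = 2.3534/0.24072

9.7765 m


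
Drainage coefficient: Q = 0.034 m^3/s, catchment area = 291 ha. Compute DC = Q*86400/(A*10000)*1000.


DC = Q * 86400 / (A * 10000) * 1000
DC = 0.034 * 86400 / (291 * 10000) * 1000
DC = 2937600.0000 / 2910000

1.0095 mm/day


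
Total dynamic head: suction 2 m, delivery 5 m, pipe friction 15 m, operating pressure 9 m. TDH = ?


TDH = Hs + Hd + hf + Hp = 2 + 5 + 15 + 9 = 31

31 m


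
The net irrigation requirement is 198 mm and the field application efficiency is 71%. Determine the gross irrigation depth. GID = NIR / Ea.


Ea = 71% = 0.71
GID = NIR / Ea = 198 / 0.71 = 278.8732 mm

278.8732 mm


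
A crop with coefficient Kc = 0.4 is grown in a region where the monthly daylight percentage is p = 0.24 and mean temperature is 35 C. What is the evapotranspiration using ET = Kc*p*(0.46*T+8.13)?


ET = Kc * p * (0.46*T + 8.13)
ET = 0.4 * 0.24 * (0.46*35 + 8.13)
ET = 0.4 * 0.24 * 24.2300

2.3261 mm/day


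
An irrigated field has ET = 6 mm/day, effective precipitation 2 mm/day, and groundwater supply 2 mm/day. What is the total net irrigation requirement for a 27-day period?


Daily deficit = ET - Pe - GW = 6 - 2 - 2 = 2 mm/day
NIR = 2 * 27 = 54 mm

54.0000 mm


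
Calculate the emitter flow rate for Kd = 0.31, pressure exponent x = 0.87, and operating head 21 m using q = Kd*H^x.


q = Kd * H^x = 0.31 * 21^0.87 = 0.31 * 14.136138

4.3822 L/h


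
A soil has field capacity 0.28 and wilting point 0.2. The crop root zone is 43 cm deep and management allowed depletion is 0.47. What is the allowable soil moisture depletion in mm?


SMD = (FC - PWP) * d * MAD * 10
SMD = (0.28 - 0.2) * 43 * 0.47 * 10
SMD = 0.0800 * 43 * 0.47 * 10

16.1680 mm


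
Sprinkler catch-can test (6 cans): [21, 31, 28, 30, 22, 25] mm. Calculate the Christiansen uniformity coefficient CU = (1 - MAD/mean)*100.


mean = 26.166667 mm
MAD = 3.500000 mm
CU = (1 - 3.500000/26.166667)*100

86.6242 %


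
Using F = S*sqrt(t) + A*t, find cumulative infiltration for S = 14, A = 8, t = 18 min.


F = S*sqrt(t) + A*t
F = 14*sqrt(18) + 8*18
F = 14*4.242641 + 144

203.3970 mm


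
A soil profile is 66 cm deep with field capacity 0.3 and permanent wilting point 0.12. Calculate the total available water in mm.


AWC = (FC - PWP) * d * 10
AWC = (0.3 - 0.12) * 66 * 10
AWC = 0.1800 * 66 * 10

118.8000 mm


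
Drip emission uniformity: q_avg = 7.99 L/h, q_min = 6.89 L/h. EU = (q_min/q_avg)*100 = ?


EU = (q_min/q_avg)*100 = (6.89/7.99)*100 = 86.2328%

86.2328 %


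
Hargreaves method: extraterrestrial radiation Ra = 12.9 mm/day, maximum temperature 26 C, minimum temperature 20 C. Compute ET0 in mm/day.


Tmean = (Tmax + Tmin)/2 = (26 + 20)/2 = 23.0
ET0 = 0.0023 * 12.9 * (23.0 + 17.8) * sqrt(26 - 20)
ET0 = 0.0023 * 12.9 * 40.8 * 2.449490

2.9652 mm/day


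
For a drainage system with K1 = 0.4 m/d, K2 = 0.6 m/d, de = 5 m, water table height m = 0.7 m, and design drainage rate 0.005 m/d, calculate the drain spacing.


S^2 = 8*K2*de*m/q + 4*K1*m^2/q
S^2 = 8*0.6*5*0.7/0.005 + 4*0.4*0.7^2/0.005
S = sqrt(3516.8000)

59.3026 m


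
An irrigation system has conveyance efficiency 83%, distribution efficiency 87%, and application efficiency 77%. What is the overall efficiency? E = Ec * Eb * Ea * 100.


Ec = 0.83, Eb = 0.87, Ea = 0.77
E = 0.83 * 0.87 * 0.77 * 100 = 55.6017%

55.6017 %


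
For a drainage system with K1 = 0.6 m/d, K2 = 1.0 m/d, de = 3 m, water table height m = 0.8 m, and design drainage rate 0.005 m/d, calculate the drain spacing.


S^2 = 8*K2*de*m/q + 4*K1*m^2/q
S^2 = 8*1.0*3*0.8/0.005 + 4*0.6*0.8^2/0.005
S = sqrt(4147.2000)

64.3988 m


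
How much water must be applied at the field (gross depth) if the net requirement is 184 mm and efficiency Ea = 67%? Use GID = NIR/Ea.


Ea = 67% = 0.67
GID = NIR / Ea = 184 / 0.67 = 274.6269 mm

274.6269 mm


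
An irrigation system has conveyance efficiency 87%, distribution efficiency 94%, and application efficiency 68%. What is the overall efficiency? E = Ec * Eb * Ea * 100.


Ec = 0.87, Eb = 0.94, Ea = 0.68
E = 0.87 * 0.94 * 0.68 * 100 = 55.6104%

55.6104 %


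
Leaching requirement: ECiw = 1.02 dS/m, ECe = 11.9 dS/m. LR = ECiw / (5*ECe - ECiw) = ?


LR = ECiw / (5*ECe - ECiw)
LR = 1.02 / (5*11.9 - 1.02)
LR = 1.02 / 58.4800

0.0174


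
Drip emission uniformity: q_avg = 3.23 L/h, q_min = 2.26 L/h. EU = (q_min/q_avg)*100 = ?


EU = (q_min/q_avg)*100 = (2.26/3.23)*100 = 69.9690%

69.9690 %


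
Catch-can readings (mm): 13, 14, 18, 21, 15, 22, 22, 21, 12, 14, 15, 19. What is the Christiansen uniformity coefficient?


mean = 17.166667 mm
MAD = 3.333333 mm
CU = (1 - 3.333333/17.166667)*100

80.5825 %


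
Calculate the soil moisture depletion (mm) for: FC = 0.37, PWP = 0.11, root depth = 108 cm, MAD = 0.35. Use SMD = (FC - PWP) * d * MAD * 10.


SMD = (FC - PWP) * d * MAD * 10
SMD = (0.37 - 0.11) * 108 * 0.35 * 10
SMD = 0.2600 * 108 * 0.35 * 10

98.2800 mm


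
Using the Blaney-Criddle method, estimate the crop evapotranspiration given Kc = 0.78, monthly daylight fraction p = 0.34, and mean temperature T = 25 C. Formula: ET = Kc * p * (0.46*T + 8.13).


ET = Kc * p * (0.46*T + 8.13)
ET = 0.78 * 0.34 * (0.46*25 + 8.13)
ET = 0.78 * 0.34 * 19.6300

5.2059 mm/day


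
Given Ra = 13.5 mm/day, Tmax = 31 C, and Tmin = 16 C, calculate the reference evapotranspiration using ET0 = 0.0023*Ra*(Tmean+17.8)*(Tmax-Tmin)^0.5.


Tmean = (Tmax + Tmin)/2 = (31 + 16)/2 = 23.5
ET0 = 0.0023 * 13.5 * (23.5 + 17.8) * sqrt(31 - 16)
ET0 = 0.0023 * 13.5 * 41.3 * 3.872983

4.9666 mm/day


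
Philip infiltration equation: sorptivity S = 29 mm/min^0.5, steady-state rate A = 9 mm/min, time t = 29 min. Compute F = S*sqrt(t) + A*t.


F = S*sqrt(t) + A*t
F = 29*sqrt(29) + 9*29
F = 29*5.385165 + 261

417.1698 mm


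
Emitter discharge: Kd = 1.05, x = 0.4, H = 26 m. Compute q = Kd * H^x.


q = Kd * H^x = 1.05 * 26^0.4 = 1.05 * 3.681199

3.8653 L/h


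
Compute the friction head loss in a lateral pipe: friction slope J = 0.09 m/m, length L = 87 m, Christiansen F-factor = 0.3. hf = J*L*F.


hf = J * L * F = 0.09 * 87 * 0.3 = 2.3490 m

2.3490 m


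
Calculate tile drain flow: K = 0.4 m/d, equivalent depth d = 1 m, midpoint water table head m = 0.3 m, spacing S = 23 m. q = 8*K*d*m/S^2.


q = 8*K*d*m/S^2
q = 8*0.4*1*0.3/23^2
q = 0.9600 / 529

0.0018 m/d


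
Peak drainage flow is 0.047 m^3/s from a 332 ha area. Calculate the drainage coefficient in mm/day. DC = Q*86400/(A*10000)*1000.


DC = Q * 86400 / (A * 10000) * 1000
DC = 0.047 * 86400 / (332 * 10000) * 1000
DC = 4060800.0000 / 3320000

1.2231 mm/day


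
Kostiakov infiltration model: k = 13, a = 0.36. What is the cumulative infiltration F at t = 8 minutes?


F = k * t^a = 13 * 8^0.36
F = 13 * 2.114036

27.4825 mm


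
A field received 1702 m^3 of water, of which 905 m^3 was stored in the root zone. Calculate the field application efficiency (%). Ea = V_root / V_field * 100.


Ea = V_root / V_field * 100 = 905 / 1702 * 100 = 53.1727%

53.1727 %


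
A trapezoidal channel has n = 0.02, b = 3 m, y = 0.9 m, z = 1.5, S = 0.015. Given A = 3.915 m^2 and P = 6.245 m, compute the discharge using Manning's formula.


R = A/P = 3.915/6.245 = 0.626902
Q = (1/0.02) * 3.915 * 0.626902^(2/3) * 0.015^0.5

17.5609 m^3/s


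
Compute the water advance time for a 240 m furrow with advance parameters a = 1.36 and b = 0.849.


t = (L/a)^(1/b)
t = (240/1.36)^(1/0.849)
t = 176.470588^(1/0.849)

442.8505 min


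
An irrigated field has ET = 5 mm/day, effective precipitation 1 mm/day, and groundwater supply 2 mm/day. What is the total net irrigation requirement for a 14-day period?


Daily deficit = ET - Pe - GW = 5 - 1 - 2 = 2 mm/day
NIR = 2 * 14 = 28 mm

28.0000 mm


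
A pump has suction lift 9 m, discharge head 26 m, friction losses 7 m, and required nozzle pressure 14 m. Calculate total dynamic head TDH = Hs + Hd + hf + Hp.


TDH = Hs + Hd + hf + Hp = 9 + 26 + 7 + 14 = 56

56 m


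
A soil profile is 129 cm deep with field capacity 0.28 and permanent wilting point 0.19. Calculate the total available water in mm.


AWC = (FC - PWP) * d * 10
AWC = (0.28 - 0.19) * 129 * 10
AWC = 0.0900 * 129 * 10

116.1000 mm


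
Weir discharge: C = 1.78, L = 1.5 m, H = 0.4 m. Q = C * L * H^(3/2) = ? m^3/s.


Q = C * L * H^(3/2) = 1.78 * 1.5 * 0.4^1.5 = 1.78 * 1.5 * 0.252982

0.6755 m^3/s


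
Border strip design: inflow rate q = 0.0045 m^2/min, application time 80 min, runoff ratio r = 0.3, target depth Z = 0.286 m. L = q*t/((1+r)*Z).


L = q*t/((1+r)*Z)
L = 0.0045*80/((1+0.3)*0.286)
L = 0.36/0.3718

0.9683 m


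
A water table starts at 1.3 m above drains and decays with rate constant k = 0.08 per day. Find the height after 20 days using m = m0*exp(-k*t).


m = m0 * exp(-k*t)
m = 1.3 * exp(-0.08 * 20)
m = 1.3 * exp(-1.6000)

0.2625 m


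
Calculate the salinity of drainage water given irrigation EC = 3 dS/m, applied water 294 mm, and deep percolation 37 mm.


EC_dw = EC_iw * D_iw / D_dw
EC_dw = 3 * 294 / 37
EC_dw = 882 / 37

23.8378 dS/m


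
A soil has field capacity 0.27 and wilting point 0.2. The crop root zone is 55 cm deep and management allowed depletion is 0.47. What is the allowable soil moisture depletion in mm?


SMD = (FC - PWP) * d * MAD * 10
SMD = (0.27 - 0.2) * 55 * 0.47 * 10
SMD = 0.0700 * 55 * 0.47 * 10

18.0950 mm


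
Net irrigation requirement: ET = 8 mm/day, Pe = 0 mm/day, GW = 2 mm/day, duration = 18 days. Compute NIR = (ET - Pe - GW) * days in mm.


Daily deficit = ET - Pe - GW = 8 - 0 - 2 = 6 mm/day
NIR = 6 * 18 = 108 mm

108.0000 mm


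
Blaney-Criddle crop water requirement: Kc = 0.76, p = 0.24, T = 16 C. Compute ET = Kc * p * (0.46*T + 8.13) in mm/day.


ET = Kc * p * (0.46*T + 8.13)
ET = 0.76 * 0.24 * (0.46*16 + 8.13)
ET = 0.76 * 0.24 * 15.4900

2.8254 mm/day


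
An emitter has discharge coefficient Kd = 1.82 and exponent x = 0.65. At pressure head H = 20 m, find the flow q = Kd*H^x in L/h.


q = Kd * H^x = 1.82 * 20^0.65 = 1.82 * 7.009217

12.7568 L/h


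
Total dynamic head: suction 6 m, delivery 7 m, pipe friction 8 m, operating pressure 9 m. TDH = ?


TDH = Hs + Hd + hf + Hp = 6 + 7 + 8 + 9 = 30

30 m


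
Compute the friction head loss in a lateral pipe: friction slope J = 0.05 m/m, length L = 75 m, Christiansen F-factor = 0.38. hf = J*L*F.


hf = J * L * F = 0.05 * 75 * 0.38 = 1.4250 m

1.4250 m


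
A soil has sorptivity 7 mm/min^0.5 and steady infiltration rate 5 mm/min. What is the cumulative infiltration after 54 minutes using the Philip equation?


F = S*sqrt(t) + A*t
F = 7*sqrt(54) + 5*54
F = 7*7.348469 + 270

321.4393 mm


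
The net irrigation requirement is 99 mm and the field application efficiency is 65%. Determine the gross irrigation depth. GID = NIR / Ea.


Ea = 65% = 0.65
GID = NIR / Ea = 99 / 0.65 = 152.3077 mm

152.3077 mm


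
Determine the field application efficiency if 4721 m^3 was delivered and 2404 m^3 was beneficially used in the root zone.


Ea = V_root / V_field * 100 = 2404 / 4721 * 100 = 50.9214%

50.9214 %


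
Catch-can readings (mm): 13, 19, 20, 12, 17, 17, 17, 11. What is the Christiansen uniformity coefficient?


mean = 15.750000 mm
MAD = 2.812500 mm
CU = (1 - 2.812500/15.750000)*100

82.1429 %


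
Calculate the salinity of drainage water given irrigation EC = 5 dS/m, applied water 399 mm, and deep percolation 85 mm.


EC_dw = EC_iw * D_iw / D_dw
EC_dw = 5 * 399 / 85
EC_dw = 1995 / 85

23.4706 dS/m


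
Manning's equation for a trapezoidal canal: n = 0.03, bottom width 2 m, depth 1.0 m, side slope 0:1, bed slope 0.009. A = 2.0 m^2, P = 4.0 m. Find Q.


R = A/P = 2.0/4.0 = 0.500000
Q = (1/0.03) * 2.0 * 0.500000^(2/3) * 0.009^0.5

3.9842 m^3/s


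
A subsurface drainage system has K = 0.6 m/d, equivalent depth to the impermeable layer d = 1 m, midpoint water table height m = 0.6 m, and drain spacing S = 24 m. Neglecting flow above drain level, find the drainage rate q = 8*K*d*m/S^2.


q = 8*K*d*m/S^2
q = 8*0.6*1*0.6/24^2
q = 2.8800 / 576

0.0050 m/d


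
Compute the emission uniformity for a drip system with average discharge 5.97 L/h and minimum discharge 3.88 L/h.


EU = (q_min/q_avg)*100 = (3.88/5.97)*100 = 64.9916%

64.9916 %


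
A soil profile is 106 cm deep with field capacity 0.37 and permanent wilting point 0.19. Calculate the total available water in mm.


AWC = (FC - PWP) * d * 10
AWC = (0.37 - 0.19) * 106 * 10
AWC = 0.1800 * 106 * 10

190.8000 mm


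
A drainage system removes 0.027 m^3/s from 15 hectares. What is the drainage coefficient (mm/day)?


DC = Q * 86400 / (A * 10000) * 1000
DC = 0.027 * 86400 / (15 * 10000) * 1000
DC = 2332800.0000 / 150000

15.5520 mm/day


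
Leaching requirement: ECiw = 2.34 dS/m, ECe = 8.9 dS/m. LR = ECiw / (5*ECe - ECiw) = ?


LR = ECiw / (5*ECe - ECiw)
LR = 2.34 / (5*8.9 - 2.34)
LR = 2.34 / 42.1600

0.0555


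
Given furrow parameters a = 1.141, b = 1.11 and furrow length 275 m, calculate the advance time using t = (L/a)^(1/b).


t = (L/a)^(1/b)
t = (275/1.141)^(1/1.11)
t = 241.016652^(1/1.11)

139.9550 min


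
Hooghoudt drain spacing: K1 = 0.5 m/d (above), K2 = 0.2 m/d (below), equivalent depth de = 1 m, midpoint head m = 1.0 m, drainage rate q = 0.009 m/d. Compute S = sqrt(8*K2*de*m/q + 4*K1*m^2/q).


S^2 = 8*K2*de*m/q + 4*K1*m^2/q
S^2 = 8*0.2*1*1.0/0.009 + 4*0.5*1.0^2/0.009
S = sqrt(400.0000)

20.0000 m


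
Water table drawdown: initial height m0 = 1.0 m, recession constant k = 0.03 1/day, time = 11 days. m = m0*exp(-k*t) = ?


m = m0 * exp(-k*t)
m = 1.0 * exp(-0.03 * 11)
m = 1.0 * exp(-0.3300)

0.7189 m


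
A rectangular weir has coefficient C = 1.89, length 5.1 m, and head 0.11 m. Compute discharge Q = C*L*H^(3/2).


Q = C * L * H^(3/2) = 1.89 * 5.1 * 0.11^1.5 = 1.89 * 5.1 * 0.036483

0.3517 m^3/s
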